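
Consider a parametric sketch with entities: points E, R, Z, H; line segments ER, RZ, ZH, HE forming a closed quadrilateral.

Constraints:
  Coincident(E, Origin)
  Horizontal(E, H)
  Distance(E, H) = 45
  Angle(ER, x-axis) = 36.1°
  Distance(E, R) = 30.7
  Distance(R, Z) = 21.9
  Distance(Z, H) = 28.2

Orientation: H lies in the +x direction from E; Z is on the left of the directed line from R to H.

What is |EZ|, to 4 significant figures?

52.46

Checks: |RZ| = 21.90 ✓; |ZH| = 28.20 ✓.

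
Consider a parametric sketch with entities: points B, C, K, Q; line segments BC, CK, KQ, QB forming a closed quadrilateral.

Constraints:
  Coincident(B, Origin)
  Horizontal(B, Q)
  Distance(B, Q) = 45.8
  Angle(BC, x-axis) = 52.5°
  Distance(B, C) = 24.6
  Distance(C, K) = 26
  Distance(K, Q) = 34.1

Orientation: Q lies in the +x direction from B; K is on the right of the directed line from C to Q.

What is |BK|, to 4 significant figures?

13.84

B is at the origin; BQ is horizontal with |BQ| = 45.8 and Q in +x, so Q = (45.8, 0). BC runs at 52.5° with |BC| = 24.6, so C = (14.98, 19.52). K is determined by |CK| = 26.0 and |KQ| = 34.1 together: it lies at the intersection of circle(C, 26.0) and circle(Q, 34.1). With |CQ| = 36.48, the foot of the radical line on CQ is 11.57 from C and the perpendicular offset is √(26.0² − 11.57²) = 23.28. Taking the right-of-CQ solution: K = (12.30, -6.345).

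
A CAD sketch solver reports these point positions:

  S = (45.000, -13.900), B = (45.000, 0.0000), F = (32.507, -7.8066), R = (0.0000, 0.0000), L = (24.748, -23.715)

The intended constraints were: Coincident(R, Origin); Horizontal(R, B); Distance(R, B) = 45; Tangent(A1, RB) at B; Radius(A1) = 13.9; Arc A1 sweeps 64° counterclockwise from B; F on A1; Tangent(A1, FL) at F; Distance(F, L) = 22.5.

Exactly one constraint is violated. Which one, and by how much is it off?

Distance(F, L) = 22.5 — off by 4.80.

R = (0.00, 0.00) ✓; R.y = 0.00, B.y = 0.00 ✓; |RB| = 45.00 ✓; ∠(SB, BR) = 90.00° ✓; |SB| = 13.90 ✓; bearing(S→F) − bearing(S→B) = 64.00° ✓; |SF| = 13.90 ✓; ∠(SF, FL) = 90.00° ✓; |FL| = 17.70 ✗.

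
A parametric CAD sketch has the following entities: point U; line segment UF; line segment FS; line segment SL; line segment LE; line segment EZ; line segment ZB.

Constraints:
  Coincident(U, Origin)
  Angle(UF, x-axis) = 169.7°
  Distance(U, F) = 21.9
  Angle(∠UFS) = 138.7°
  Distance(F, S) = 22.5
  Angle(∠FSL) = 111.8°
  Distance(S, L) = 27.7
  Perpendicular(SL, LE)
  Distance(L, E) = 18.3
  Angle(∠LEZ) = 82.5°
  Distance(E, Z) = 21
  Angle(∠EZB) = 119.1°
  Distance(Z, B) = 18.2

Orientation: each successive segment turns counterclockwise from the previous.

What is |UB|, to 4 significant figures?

42.92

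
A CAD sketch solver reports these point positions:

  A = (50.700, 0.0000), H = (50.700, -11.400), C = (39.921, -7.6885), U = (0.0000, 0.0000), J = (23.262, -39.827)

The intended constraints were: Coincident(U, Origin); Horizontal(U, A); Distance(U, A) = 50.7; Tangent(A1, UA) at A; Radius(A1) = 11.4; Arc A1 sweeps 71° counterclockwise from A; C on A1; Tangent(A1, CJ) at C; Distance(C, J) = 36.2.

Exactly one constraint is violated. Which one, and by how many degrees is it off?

Tangent(A1, CJ) at C — off by 8.40°.

U = (0.00, 0.00) ✓; U.y = 0.00, A.y = 0.00 ✓; |UA| = 50.70 ✓; ∠(HA, AU) = 90.00° ✓; |HA| = 11.40 ✓; bearing(H→C) − bearing(H→A) = 71.00° ✓; |HC| = 11.40 ✓; ∠(HC, CJ) = 98.40° ✗; |CJ| = 36.20 ✓.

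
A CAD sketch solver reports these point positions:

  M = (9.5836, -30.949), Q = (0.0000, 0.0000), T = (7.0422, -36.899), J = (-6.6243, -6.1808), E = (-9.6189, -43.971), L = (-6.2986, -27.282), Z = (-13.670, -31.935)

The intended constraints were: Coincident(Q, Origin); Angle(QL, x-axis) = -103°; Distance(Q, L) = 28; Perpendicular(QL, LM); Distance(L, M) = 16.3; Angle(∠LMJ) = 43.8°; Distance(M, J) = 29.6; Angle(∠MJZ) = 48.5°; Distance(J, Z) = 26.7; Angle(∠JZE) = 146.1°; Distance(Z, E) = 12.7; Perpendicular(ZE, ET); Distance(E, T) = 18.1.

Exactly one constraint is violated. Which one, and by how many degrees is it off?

Perpendicular(ZE, ET) — off by 4.40°.

Q = (0.00, 0.00) ✓; QL at -103.0° ✓; |QL| = 28.00 ✓; ∠(QL, LM) = 90.00° ✓; |LM| = 16.30 ✓; ∠LMJ = 43.80° ✓; |MJ| = 29.60 ✓; ∠MJZ = 48.50° ✓; |JZ| = 26.70 ✓; ∠JZE = 146.1° ✓; |ZE| = 12.70 ✓; ∠(ZE, ET) = 94.40° ✗; |ET| = 18.10 ✓.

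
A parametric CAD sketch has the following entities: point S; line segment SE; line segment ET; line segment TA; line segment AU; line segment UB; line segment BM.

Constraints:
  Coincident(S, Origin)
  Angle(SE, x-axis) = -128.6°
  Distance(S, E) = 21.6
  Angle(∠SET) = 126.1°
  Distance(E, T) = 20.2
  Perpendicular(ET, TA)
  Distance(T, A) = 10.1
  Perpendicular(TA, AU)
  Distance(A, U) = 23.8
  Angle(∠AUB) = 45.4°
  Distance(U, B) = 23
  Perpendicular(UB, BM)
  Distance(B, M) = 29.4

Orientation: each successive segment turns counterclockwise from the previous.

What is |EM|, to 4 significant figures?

36.44

S is at the origin; SE runs at -128.6° with length 21.6, so E = (-13.48, -16.88). ∠SET = 126.1° gives ET at -74.70° from the x-axis; with |ET| = 20.2, T = (-8.146, -36.36). The perpendicularity gives TA at right angles to ET, so TA runs at 15.30°; with |TA| = 10.1, A = (1.596, -33.70). The perpendicularity gives AU at right angles to TA, so AU runs at 105.3°; with |AU| = 23.8, U = (-4.684, -10.74). ∠AUB = 45.4° gives UB at -120.1° from the x-axis; with |UB| = 23.0, B = (-16.22, -30.64). The perpendicularity gives BM at right angles to UB, so BM runs at -30.10°; with |BM| = 29.4, M = (9.217, -45.39). Then |EM| = |M − E| = 36.44.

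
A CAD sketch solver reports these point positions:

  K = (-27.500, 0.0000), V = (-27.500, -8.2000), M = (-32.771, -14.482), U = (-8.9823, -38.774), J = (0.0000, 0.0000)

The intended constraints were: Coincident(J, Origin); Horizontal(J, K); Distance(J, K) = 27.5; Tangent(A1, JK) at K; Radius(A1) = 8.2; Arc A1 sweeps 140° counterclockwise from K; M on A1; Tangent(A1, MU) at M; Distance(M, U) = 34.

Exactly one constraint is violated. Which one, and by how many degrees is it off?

Tangent(A1, MU) at M — off by 5.60°.

J = (0.00, 0.00) ✓; J.y = 0.00, K.y = 0.00 ✓; |JK| = 27.50 ✓; ∠(VK, KJ) = 90.00° ✓; |VK| = 8.200 ✓; bearing(V→M) − bearing(V→K) = 140.0° ✓; |VM| = 8.200 ✓; ∠(VM, MU) = 95.60° ✗; |MU| = 34.00 ✓.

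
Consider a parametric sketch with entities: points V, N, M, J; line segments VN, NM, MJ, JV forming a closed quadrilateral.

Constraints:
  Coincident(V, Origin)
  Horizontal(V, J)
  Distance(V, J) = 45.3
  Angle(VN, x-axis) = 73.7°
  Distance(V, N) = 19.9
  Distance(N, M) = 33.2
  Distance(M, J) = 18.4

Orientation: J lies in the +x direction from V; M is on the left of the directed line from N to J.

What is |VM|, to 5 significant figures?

42.372

V is at the origin; V and J share the same y with |VJ| = 45.3 and J in +x, so J = (45.3, 0). VN runs at 73.7° with |VN| = 19.9, so N = (5.5853, 19.100). M is determined by |NM| = 33.2 and |MJ| = 18.4 together: it lies at the intersection of circle(N, 33.2) and circle(J, 18.4). With |NJ| = 44.069, the foot of the radical line on NJ is 30.699 from N and the perpendicular offset is √(33.2² − 30.699²) = 12.641. Taking the left-of-NJ solution: M = (38.730, 17.187).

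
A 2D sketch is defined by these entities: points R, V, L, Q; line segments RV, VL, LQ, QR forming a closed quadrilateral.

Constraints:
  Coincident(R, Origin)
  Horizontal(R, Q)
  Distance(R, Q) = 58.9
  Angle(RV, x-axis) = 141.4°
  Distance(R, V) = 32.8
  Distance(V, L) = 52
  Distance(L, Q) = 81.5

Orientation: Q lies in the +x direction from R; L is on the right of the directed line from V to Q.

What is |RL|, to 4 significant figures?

34.93

Checks: |VL| = 52.00 ✓; |LQ| = 81.50 ✓.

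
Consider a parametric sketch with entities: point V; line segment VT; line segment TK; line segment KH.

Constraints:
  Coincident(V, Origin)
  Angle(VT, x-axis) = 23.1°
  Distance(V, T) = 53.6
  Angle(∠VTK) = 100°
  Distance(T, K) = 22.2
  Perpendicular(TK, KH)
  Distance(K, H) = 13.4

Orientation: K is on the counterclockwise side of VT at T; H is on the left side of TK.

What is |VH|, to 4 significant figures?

50.44

V is at the origin; VT runs at 23.1° with length 53.6, so T = 53.6·(cos 23.1°, sin 23.1°) = (49.30, 21.03). ∠VTK = 100.0°, so TK runs at 23.1° + (180° − 100.0°) = 103.1° from the x-axis; with |TK| = 22.2, K = T + 22.2·(cos 103.1°, sin 103.1°) = (44.27, 42.65). The perpendicularity gives KH at right angles to TK; with |KH| = 13.4 on the left of TK, H = K + 13.4·(-0.9740, -0.2267) = (31.22, 39.61). Then |VH| = |H − V| = 50.44.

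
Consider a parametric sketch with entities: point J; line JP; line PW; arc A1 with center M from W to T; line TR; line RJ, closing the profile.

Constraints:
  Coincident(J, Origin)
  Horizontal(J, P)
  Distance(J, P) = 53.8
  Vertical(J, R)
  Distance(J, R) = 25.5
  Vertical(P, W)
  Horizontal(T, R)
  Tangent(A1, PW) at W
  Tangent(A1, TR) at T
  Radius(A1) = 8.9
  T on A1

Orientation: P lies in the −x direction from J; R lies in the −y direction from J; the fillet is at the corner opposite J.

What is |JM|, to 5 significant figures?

47.870

J is at the origin; JP is horizontal with |JP| = 53.8 and P on the −x side, so P = (-53.800, 0.0000). J and R share the same x with |JR| = 25.5 and R on the −y side, so R = (0.0000, -25.500). The virtual corner opposite J is at (-53.800, -25.500). Tangency of A1 to PW means the radius MW is perpendicular to PW and A1 meets TR tangentially, so MT is at right angles to TR, with radius 8.9, so the center M sits 8.9 in from both sides at M = (-44.900, -16.600). Then |JM| = |M − J| = 47.870.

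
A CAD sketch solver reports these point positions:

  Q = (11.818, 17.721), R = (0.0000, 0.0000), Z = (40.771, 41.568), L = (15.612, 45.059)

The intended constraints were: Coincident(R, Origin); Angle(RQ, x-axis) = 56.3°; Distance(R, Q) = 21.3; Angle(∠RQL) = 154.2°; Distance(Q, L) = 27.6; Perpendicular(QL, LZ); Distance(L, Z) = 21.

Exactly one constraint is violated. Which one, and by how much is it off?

Distance(L, Z) = 21 — off by 4.40.

R = (0.00, 0.00) ✓; RQ at 56.30° ✓; |RQ| = 21.30 ✓; ∠RQL = 154.2° ✓; |QL| = 27.60 ✓; ∠(QL, LZ) = 90.00° ✓; |LZ| = 25.40 ✗.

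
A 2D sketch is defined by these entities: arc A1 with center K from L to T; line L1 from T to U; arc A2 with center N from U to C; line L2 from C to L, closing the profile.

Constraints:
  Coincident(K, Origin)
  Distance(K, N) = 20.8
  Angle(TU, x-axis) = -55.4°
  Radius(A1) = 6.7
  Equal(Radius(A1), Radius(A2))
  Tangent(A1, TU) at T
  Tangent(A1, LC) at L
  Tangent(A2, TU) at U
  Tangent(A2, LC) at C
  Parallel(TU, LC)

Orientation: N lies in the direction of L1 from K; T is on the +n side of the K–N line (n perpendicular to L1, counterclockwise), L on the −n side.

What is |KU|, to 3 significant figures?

21.9

Tangency of A1 to both parallel lines with radius 6.7 puts T and L at K ± 6.7·n: T = (5.52, 3.80), L = (-5.52, -3.80). Equal radii place U and C the same way about N: U = N + 6.7·n = (17.3, -13.3), C = N − 6.7·n = (6.30, -20.9). Then |KU| = |U − K| = 21.9.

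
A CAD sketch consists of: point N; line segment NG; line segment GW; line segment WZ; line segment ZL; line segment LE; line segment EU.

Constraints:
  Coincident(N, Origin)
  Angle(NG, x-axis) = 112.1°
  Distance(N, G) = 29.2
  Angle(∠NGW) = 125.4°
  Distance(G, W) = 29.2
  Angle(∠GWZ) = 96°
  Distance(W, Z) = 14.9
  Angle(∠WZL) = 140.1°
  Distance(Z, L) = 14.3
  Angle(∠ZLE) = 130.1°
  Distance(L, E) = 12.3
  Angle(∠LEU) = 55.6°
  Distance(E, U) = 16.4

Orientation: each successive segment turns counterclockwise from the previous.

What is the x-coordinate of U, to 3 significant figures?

-31.9

N is at the origin; NG runs at 112.1° with length 29.2, so G = (-11.0, 27.1). ∠NGW = 125.4° gives GW at 167° from the x-axis; with |GW| = 29.2, W = (-39.4, 33.8). ∠GWZ = 96.0° gives WZ at -109° from the x-axis; with |WZ| = 14.9, Z = (-44.3, 19.7). ∠WZL = 140.1° gives ZL at -69.4° from the x-axis; with |ZL| = 14.3, L = (-39.3, 6.32). ∠ZLE = 130.1° gives LE at -19.5° from the x-axis; with |LE| = 12.3, E = (-27.7, 2.22). ∠LEU = 55.6° gives EU at 105° from the x-axis; with |EU| = 16.4, U = (-31.9, 18.1). So U.x = -31.9.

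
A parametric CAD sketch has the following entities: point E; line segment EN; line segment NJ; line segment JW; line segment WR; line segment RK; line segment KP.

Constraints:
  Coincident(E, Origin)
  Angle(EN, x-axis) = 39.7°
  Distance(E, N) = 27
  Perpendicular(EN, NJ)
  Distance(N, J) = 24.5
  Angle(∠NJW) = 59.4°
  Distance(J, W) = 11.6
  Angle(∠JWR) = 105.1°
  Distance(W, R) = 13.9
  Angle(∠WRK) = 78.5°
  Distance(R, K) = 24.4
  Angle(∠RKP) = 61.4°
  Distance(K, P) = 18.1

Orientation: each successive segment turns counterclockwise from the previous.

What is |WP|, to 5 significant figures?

13.162

E is at the origin; EN runs at 39.7° with length 27.0, so N = (20.774, 17.247). EN ⟂ NJ, so NJ runs at 129.70°; with |NJ| = 24.5, J = (5.1240, 36.097). ∠NJW = 59.4° gives JW at -109.70° from the x-axis; with |JW| = 11.6, W = (1.2137, 25.176). ∠JWR = 105.1° gives WR at -34.800° from the x-axis; with |WR| = 13.9, R = (12.628, 17.243). ∠WRK = 78.5° gives RK at 66.700° from the x-axis; with |RK| = 24.4, K = (22.279, 39.653). ∠RKP = 61.4° gives KP at -174.70° from the x-axis; with |KP| = 18.1, P = (4.2563, 37.981). Then |WP| = |P − W| = 13.162.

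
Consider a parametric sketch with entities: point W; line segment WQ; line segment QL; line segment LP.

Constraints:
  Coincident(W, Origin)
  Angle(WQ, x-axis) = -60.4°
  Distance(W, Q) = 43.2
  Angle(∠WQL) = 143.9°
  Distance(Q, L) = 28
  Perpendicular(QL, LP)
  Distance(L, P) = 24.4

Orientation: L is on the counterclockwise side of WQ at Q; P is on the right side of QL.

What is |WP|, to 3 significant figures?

80.3

∠WQL = 143.9°, so QL runs at -60.4° + (180° − 143.9°) = -24.3° from the x-axis; with |QL| = 28.0, L = Q + 28.0·(cos -24.3°, sin -24.3°) = (46.9, -49.1). QL is perpendicular to LP; with |LP| = 24.4 on the right of QL, P = L + 24.4·(-0.412, -0.911) = (36.8, -71.3). Then |WP| = |P − W| = 80.3.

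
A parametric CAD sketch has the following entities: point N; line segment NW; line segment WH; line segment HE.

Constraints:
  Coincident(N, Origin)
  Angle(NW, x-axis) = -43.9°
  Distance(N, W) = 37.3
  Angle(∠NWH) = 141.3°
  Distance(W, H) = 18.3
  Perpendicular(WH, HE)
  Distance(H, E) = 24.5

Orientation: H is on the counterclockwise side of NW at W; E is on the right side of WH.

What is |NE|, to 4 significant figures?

67.34

N is at the origin; NW runs at -43.9° with length 37.3, so W = 37.3·(cos -43.9°, sin -43.9°) = (26.88, -25.86). ∠NWH = 141.3°, so WH runs at -43.9° + (180° − 141.3°) = -5.200° from the x-axis; with |WH| = 18.3, H = W + 18.3·(cos -5.200°, sin -5.200°) = (45.10, -27.52). WH ⟂ HE; with |HE| = 24.5 on the right of WH, E = H + 24.5·(-0.09063, -0.9959) = (42.88, -51.92). Then |NE| = |E − N| = 67.34.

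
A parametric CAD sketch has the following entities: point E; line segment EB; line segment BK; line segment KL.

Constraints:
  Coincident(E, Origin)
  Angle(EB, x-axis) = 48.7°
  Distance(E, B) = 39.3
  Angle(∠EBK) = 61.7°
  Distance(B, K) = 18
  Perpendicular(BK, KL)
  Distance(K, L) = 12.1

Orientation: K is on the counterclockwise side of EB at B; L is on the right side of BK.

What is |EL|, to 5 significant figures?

46.707

∠EBK = 61.7°, so BK runs at 48.7° + (180° − 61.7°) = 167.00° from the x-axis; with |BK| = 18.0, K = B + 18.0·(cos 167.00°, sin 167.00°) = (8.3994, 33.574). BK is perpendicular to KL; with |KL| = 12.1 on the right of BK, L = K + 12.1·(0.22495, 0.97437) = (11.121, 45.364). Then |EL| = |L − E| = 46.707.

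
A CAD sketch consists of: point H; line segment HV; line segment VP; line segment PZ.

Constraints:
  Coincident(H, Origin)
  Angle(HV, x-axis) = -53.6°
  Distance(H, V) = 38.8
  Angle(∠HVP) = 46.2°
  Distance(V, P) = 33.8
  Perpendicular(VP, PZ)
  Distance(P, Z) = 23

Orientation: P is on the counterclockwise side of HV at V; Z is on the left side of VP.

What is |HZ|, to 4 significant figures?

8.560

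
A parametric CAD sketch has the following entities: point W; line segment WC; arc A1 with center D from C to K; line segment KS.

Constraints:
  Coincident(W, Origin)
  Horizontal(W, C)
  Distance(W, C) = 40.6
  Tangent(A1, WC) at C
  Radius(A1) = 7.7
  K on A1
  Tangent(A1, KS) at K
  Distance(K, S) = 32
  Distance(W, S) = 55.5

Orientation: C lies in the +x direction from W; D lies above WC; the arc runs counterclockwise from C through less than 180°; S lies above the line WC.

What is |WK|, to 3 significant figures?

49.0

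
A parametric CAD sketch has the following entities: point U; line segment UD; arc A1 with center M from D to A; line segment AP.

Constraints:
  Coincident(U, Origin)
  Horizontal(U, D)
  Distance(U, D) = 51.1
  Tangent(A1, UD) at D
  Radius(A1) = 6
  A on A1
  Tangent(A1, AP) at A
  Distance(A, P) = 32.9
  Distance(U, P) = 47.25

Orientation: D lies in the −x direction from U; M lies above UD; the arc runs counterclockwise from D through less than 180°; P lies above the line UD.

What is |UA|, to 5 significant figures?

45.717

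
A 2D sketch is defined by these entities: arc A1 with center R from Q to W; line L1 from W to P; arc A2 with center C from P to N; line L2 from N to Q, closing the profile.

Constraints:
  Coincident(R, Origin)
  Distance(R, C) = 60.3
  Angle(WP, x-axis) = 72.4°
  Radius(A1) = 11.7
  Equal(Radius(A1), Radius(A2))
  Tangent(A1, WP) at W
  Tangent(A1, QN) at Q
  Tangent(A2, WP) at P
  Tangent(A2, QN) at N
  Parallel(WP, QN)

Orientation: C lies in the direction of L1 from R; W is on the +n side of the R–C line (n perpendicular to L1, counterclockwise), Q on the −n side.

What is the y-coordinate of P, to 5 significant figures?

61.015

The slot axis is L1's direction at 72.4°, so u = (cos 72.4°, sin 72.4°) = (0.30237, 0.95319) and n = (−sin 72.4°, cos 72.4°) = (-0.95319, 0.30237). R is at the origin and C lies 60.3 along u from R, so C = 60.3·u = (18.233, 57.477). Tangency of A1 to both parallel lines with radius 11.7 puts W and Q at R ± 11.7·n: W = (-11.152, 3.5377), Q = (11.152, -3.5377). Equal radii place P and N the same way about C: P = C + 11.7·n = (7.0806, 61.015), N = C − 11.7·n = (29.385, 53.940). So P.y = 61.015.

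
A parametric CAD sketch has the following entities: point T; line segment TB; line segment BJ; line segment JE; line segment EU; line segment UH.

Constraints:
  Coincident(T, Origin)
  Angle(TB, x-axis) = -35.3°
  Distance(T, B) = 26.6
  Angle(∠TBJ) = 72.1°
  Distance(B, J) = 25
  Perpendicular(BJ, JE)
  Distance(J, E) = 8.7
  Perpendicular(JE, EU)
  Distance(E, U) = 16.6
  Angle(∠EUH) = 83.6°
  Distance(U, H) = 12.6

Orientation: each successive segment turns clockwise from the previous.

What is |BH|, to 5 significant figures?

10.523

JE is perpendicular to EU, so EU runs at 36.800°; with |EU| = 16.6, U = (9.7716, -13.436). ∠EUH = 83.6° gives UH at -59.600° from the x-axis; with |UH| = 12.6, H = (16.148, -24.304). Then |BH| = |H − B| = 10.523.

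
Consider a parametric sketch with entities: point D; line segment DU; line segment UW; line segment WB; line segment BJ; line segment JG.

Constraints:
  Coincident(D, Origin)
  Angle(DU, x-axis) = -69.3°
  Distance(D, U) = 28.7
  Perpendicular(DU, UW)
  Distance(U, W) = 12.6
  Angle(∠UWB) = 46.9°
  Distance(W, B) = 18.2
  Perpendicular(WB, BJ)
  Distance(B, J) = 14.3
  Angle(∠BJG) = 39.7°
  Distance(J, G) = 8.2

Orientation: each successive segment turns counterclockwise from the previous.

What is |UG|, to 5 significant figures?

4.5177

D is at the origin; DU runs at -69.3° with length 28.7, so U = (10.145, -26.847). DU is perpendicular to UW, so UW runs at 20.700°; with |UW| = 12.6, W = (21.931, -22.393). ∠UWB = 46.9° gives WB at 153.80° from the x-axis; with |WB| = 18.2, B = (5.6012, -14.358). WB is perpendicular to BJ, so BJ runs at -116.20°; with |BJ| = 14.3, J = (-0.71231, -27.189). ∠BJG = 39.7° gives JG at 24.100° from the x-axis; with |JG| = 8.2, G = (6.7729, -23.841). Then |UG| = |G − U| = 4.5177.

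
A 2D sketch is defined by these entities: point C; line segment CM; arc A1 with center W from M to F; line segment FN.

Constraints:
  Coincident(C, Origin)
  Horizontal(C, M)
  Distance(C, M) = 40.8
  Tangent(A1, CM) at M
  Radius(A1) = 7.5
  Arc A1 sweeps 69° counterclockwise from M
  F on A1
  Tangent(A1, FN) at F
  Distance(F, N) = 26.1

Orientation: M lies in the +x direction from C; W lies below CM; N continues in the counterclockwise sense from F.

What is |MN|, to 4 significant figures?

33.45

C is at the origin; CM is horizontal with |CM| = 40.8 and M on the +x side, so M = (40.80, 0.000). Tangency of A1 to CM means the radius WM is perpendicular to CM, so W = M + (0, -7.5) = (40.80, -7.500). On A1, M sits at bearing 90° from W; a 69° counterclockwise sweep puts F at bearing 159°, so F = W + 7.5·(cos 159°, sin 159°) = (33.80, -4.812). Since A1 is tangent to FN there, WF ⟂ FN, so FN runs along (−sin 159°, cos 159°); with |FN| = 26.1, N = (24.44, -29.18). Then |MN| = |N − M| = 33.45.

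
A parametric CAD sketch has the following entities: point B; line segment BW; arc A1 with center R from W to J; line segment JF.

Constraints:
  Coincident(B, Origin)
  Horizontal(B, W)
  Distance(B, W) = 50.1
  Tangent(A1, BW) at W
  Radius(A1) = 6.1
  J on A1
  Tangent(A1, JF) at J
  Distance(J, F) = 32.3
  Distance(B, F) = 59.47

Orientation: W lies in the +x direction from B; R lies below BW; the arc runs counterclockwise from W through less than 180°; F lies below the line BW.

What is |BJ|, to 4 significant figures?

44.46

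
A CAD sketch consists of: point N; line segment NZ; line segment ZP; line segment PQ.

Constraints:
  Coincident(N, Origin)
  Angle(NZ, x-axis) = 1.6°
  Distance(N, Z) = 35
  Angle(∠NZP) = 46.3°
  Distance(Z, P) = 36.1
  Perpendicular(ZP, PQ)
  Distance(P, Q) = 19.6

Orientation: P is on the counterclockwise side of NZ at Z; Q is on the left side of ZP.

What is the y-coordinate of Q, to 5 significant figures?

12.438

∠NZP = 46.3°, so ZP runs at 1.6° + (180° − 46.3°) = 135.30° from the x-axis; with |ZP| = 36.1, P = Z + 36.1·(cos 135.30°, sin 135.30°) = (9.3265, 26.370). ZP is perpendicular to PQ; with |PQ| = 19.6 on the left of ZP, Q = P + 19.6·(-0.70339, -0.71080) = (-4.4600, 12.438). So Q.y = 12.438.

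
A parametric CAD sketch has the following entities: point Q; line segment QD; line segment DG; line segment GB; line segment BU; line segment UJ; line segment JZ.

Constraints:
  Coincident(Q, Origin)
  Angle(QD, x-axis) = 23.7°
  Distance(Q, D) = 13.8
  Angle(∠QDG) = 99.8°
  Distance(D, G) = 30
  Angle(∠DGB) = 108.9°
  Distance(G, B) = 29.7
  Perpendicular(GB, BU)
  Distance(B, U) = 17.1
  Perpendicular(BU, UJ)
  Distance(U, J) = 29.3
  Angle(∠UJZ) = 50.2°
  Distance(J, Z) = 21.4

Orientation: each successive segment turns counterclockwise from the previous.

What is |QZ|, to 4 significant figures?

36.29

Q is at the origin; QD runs at 23.7° with length 13.8, so D = (12.64, 5.547). ∠QDG = 99.8° gives DG at 103.9° from the x-axis; with |DG| = 30.0, G = (5.429, 34.67). ∠DGB = 108.9° gives GB at 175.0° from the x-axis; with |GB| = 29.7, B = (-24.16, 37.26). GB is perpendicular to BU, so BU runs at -95.00°; with |BU| = 17.1, U = (-25.65, 20.22). The perpendicularity gives UJ at right angles to BU, so UJ runs at -5.000°; with |UJ| = 29.3, J = (3.540, 17.67). ∠UJZ = 50.2° gives JZ at 124.8° from the x-axis; with |JZ| = 21.4, Z = (-8.673, 35.24). Then |QZ| = |Z − Q| = 36.29.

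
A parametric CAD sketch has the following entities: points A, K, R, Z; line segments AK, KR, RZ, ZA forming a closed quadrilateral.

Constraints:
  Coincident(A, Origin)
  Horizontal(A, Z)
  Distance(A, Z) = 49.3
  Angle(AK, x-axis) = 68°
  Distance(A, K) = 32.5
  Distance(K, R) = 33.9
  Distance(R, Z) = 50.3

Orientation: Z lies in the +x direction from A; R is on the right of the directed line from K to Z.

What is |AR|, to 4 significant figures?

1.484

Checks: |KR| = 33.90 ✓; |RZ| = 50.30 ✓.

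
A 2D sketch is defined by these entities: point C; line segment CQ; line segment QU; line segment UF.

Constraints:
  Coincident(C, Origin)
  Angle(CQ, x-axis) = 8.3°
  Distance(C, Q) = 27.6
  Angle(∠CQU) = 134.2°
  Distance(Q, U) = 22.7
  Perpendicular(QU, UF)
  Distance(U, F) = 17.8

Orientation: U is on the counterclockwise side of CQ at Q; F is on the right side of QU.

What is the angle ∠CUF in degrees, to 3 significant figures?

115°

∠CQU = 134.2°, so QU runs at 8.3° + (180° − 134.2°) = 54.1° from the x-axis; with |QU| = 22.7, U = Q + 22.7·(cos 54.1°, sin 54.1°) = (40.6, 22.4). The perpendicularity gives UF at right angles to QU; with |UF| = 17.8 on the right of QU, F = U + 17.8·(0.810, -0.586) = (55.0, 11.9). Then cos ∠CUF = UC·UF / (|UC||UF|), giving 115°.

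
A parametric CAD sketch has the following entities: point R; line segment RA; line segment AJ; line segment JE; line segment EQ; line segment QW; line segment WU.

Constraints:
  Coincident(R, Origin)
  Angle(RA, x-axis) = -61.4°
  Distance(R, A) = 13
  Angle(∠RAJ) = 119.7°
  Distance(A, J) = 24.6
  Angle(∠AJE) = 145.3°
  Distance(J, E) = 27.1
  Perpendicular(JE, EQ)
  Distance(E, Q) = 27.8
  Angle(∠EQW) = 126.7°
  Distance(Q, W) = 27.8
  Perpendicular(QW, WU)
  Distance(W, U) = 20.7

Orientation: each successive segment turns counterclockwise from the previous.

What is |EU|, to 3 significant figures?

44.4

R is at the origin; RA runs at -61.4° with length 13.0, so A = (6.22, -11.4). ∠RAJ = 119.7° gives AJ at -1.10° from the x-axis; with |AJ| = 24.6, J = (30.8, -11.9). ∠AJE = 145.3° gives JE at 33.6° from the x-axis; with |JE| = 27.1, E = (53.4, 3.11). JE ⟂ EQ, so EQ runs at 124°; with |EQ| = 27.8, Q = (38.0, 26.3). ∠EQW = 126.7° gives QW at 177° from the x-axis; with |QW| = 27.8, W = (10.2, 27.8). QW ⟂ WU, so WU runs at -93.1°; with |WU| = 20.7, U = (9.13, 7.10). Then |EU| = |U − E| = 44.4.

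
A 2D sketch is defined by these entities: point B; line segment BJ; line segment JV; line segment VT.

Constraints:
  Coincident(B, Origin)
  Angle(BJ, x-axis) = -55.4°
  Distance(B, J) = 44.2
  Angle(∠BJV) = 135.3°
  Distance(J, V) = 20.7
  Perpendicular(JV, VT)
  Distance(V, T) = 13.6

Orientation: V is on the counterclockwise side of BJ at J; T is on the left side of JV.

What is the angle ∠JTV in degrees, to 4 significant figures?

56.69°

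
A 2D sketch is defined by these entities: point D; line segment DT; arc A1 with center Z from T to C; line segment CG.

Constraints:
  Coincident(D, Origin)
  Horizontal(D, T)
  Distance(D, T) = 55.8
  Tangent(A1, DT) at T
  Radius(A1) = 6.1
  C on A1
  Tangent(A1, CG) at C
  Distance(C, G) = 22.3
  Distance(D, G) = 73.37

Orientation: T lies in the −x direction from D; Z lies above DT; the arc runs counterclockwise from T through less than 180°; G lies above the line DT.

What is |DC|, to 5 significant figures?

52.978

Checks: D = (0.00, 0.00) ✓; |ZC| = 6.100 ✓; ∠(ZC, CG) = 90.00° ✓; |CG| = 22.30 ✓; |DG| = 73.37 ✓.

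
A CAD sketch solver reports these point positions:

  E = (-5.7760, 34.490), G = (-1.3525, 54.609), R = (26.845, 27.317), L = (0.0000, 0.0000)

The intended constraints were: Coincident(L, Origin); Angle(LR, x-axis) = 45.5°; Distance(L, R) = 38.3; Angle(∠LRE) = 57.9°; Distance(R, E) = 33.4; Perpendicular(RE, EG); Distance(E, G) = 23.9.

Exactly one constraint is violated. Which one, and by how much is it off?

Distance(E, G) = 23.9 — off by 3.30.

L = (0.00, 0.00) ✓; LR at 45.50° ✓; |LR| = 38.30 ✓; ∠LRE = 57.90° ✓; |RE| = 33.40 ✓; ∠(RE, EG) = 90.00° ✓; |EG| = 20.60 ✗.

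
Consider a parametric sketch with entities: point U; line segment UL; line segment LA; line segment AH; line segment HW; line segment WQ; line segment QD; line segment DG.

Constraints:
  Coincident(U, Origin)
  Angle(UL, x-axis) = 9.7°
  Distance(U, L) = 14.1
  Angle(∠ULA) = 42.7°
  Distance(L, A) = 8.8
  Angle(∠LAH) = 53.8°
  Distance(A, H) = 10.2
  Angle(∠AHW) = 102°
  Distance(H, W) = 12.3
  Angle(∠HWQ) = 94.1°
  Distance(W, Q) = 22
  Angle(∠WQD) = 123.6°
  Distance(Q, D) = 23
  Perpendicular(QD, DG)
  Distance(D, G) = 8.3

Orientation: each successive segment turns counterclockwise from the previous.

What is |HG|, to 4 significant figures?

30.91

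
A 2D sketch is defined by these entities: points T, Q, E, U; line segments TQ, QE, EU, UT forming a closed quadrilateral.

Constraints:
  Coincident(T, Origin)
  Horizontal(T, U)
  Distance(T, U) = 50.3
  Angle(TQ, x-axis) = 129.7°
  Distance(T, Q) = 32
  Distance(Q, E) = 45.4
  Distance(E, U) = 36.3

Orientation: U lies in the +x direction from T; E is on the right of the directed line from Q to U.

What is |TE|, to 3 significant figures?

15.0

T is at the origin; TU is horizontal with |TU| = 50.3 and U in +x, so U = (50.3, 0). TQ runs at 129.7° with |TQ| = 32.0, so Q = (-20.4, 24.6). E is determined by |QE| = 45.4 and |EU| = 36.3 together: it lies at the intersection of circle(Q, 45.4) and circle(U, 36.3). With |QU| = 74.9, the foot of the radical line on QU is 42.4 from Q and the perpendicular offset is √(45.4² − 42.4²) = 16.2. Taking the right-of-QU solution: E = (14.3, -4.61).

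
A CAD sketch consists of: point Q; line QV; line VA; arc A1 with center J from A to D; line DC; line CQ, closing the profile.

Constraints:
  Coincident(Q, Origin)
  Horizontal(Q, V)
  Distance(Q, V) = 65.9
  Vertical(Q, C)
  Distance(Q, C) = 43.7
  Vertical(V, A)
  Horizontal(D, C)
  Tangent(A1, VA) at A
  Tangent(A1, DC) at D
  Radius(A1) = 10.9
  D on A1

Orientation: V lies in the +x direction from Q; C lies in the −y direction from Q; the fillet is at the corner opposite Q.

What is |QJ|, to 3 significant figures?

64.0

Q is at the origin; QV is horizontal with |QV| = 65.9 and V on the +x side, so V = (65.9, 0.00). Q and C share the same x with |QC| = 43.7 and C on the −y side, so C = (0.00, -43.7). The virtual corner opposite Q is at (65.9, -43.7). A1 meets VA tangentially, so JA is at right angles to VA and since A1 is tangent to DC there, JD ⟂ DC, with radius 10.9, so the center J sits 10.9 in from both sides at J = (55.0, -32.8). Then |QJ| = |J − Q| = 64.0.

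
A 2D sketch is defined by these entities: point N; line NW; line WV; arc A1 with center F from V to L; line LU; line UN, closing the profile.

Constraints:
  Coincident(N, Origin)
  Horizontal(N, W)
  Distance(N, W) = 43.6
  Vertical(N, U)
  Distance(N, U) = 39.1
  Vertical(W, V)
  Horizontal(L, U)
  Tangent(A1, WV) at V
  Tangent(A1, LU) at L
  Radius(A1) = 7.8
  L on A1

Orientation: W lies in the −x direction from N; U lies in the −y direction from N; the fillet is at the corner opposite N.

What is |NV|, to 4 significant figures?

53.67

N is at the origin; N and W share the same y with |NW| = 43.6 and W on the −x side, so W = (-43.60, 0.000). N and U share the same x with |NU| = 39.1 and U on the −y side, so U = (0.000, -39.10). The virtual corner opposite N is at (-43.60, -39.10). Tangency of A1 to WV means the radius FV is perpendicular to WV and the tangent condition forces FL to be normal to LU, with radius 7.8, so the center F sits 7.8 in from both sides at F = (-35.80, -31.30). That places the tangent points at V = (-43.60, -31.30) on WV and L = (-35.80, -39.10) on LU. Then |NV| = |V − N| = 53.67.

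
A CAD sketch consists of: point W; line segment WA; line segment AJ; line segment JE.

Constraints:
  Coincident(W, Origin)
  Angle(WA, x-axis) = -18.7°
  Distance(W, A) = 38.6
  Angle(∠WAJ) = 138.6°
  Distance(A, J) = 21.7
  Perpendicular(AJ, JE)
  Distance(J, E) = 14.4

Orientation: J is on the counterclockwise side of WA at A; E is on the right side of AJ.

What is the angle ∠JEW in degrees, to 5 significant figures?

51.754°

W is at the origin; WA runs at -18.7° with length 38.6, so A = 38.6·(cos -18.7°, sin -18.7°) = (36.562, -12.376). ∠WAJ = 138.6°, so AJ runs at -18.7° + (180° − 138.6°) = 22.700° from the x-axis; with |AJ| = 21.7, J = A + 21.7·(cos 22.700°, sin 22.700°) = (56.581, -4.0015). The perpendicularity gives JE at right angles to AJ; with |JE| = 14.4 on the right of AJ, E = J + 14.4·(0.38591, -0.92254) = (62.138, -17.286). Then cos ∠JEW = EJ·EW / (|EJ||EW|), giving 51.754°.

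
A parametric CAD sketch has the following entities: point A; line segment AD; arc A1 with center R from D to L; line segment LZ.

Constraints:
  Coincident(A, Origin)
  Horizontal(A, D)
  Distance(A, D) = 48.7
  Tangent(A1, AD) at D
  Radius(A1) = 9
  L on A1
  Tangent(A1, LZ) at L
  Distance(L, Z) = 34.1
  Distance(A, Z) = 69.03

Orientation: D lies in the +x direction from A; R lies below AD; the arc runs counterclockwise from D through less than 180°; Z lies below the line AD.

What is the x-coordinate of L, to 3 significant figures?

40.4

Checks: |RL| = 9.000 ✓; ∠(RL, LZ) = 90.00° ✓; |LZ| = 34.10 ✓; |AZ| = 69.03 ✓.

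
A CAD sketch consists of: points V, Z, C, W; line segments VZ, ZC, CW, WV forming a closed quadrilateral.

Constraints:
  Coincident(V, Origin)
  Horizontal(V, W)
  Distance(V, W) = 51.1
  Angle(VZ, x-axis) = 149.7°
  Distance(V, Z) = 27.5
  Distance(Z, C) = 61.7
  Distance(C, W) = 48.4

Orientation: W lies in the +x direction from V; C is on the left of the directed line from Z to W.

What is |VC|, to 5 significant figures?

53.154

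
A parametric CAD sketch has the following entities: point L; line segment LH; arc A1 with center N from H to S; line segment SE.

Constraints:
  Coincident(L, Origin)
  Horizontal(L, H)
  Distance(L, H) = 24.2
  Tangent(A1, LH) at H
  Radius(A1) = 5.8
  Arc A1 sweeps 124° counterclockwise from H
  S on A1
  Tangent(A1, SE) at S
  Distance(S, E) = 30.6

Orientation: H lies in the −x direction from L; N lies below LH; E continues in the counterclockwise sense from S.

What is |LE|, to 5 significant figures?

36.410

L is at the origin; L and H share the same y with |LH| = 24.2 and H on the −x side, so H = (-24.200, 0.0000). A1 meets LH tangentially, so NH is at right angles to LH, so N = H + (0, -5.8) = (-24.200, -5.8000). On A1, H sits at bearing 90° from N; a 124° counterclockwise sweep puts S at bearing 214°, so S = N + 5.8·(cos 214°, sin 214°) = (-29.008, -9.0433). A1 meets SE tangentially, so NS is at right angles to SE, so SE runs along (−sin 214°, cos 214°); with |SE| = 30.6, E = (-11.897, -34.412). Then |LE| = |E − L| = 36.410.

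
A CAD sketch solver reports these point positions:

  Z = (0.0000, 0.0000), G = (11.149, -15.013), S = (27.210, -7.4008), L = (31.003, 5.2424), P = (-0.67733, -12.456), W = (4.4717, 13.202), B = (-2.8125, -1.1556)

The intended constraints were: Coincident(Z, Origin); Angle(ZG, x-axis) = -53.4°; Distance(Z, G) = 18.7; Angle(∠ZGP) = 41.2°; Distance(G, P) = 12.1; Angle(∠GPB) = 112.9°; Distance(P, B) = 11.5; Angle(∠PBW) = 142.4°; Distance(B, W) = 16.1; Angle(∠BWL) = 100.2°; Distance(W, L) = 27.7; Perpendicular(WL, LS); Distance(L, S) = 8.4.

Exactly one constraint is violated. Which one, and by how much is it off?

Distance(L, S) = 8.4 — off by 4.80.

Z = (0.00, 0.00) ✓; ZG at -53.40° ✓; |ZG| = 18.70 ✓; ∠ZGP = 41.20° ✓; |GP| = 12.10 ✓; ∠GPB = 112.9° ✓; |PB| = 11.50 ✓; ∠PBW = 142.4° ✓; |BW| = 16.10 ✓; ∠BWL = 100.2° ✓; |WL| = 27.70 ✓; ∠(WL, LS) = 90.00° ✓; |LS| = 13.20 ✗.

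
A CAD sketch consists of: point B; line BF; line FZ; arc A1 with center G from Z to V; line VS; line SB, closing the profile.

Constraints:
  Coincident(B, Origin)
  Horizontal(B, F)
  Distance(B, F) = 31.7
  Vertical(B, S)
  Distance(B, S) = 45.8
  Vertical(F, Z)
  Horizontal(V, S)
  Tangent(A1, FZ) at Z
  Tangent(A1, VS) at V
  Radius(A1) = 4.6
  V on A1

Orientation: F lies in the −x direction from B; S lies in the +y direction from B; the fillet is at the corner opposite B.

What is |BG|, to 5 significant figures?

49.314

B is at the origin; BF is horizontal with |BF| = 31.7 and F on the −x side, so F = (-31.700, 0.0000). B and S share the same x with |BS| = 45.8 and S on the +y side, so S = (0.0000, 45.800). The virtual corner opposite B is at (-31.700, 45.800). A1 meets FZ tangentially, so GZ is at right angles to FZ and the tangent condition forces GV to be normal to VS, with radius 4.6, so the center G sits 4.6 in from both sides at G = (-27.100, 41.200). Then |BG| = |G − B| = 49.314.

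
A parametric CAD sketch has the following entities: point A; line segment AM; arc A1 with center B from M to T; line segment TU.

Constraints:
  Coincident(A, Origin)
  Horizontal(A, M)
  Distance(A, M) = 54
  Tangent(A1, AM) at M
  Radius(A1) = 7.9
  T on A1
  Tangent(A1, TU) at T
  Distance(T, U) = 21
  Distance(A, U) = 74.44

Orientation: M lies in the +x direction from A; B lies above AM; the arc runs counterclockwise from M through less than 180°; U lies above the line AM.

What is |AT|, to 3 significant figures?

61.1

Checks: ∠(BM, MA) = 90.00° ✓; |BT| = 7.900 ✓; ∠(BT, TU) = 90.00° ✓; |TU| = 21.00 ✓; |AU| = 74.44 ✓.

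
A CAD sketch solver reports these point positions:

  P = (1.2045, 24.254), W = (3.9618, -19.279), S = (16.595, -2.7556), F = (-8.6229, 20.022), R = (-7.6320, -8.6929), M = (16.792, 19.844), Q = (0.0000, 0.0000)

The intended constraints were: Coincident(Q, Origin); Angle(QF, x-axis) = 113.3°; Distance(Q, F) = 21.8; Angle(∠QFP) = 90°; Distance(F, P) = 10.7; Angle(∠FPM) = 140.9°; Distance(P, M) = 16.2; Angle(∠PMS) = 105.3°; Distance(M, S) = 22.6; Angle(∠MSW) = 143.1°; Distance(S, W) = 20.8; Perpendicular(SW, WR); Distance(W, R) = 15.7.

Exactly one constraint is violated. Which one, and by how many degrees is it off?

Perpendicular(SW, WR) — off by 5.00°.

Q = (0.00, 0.00) ✓; QF at 113.3° ✓; |QF| = 21.80 ✓; ∠QFP = 90.00° ✓; |FP| = 10.70 ✓; ∠FPM = 140.9° ✓; |PM| = 16.20 ✓; ∠PMS = 105.3° ✓; |MS| = 22.60 ✓; ∠MSW = 143.1° ✓; |SW| = 20.80 ✓; ∠(SW, WR) = 95.00° ✗; |WR| = 15.70 ✓.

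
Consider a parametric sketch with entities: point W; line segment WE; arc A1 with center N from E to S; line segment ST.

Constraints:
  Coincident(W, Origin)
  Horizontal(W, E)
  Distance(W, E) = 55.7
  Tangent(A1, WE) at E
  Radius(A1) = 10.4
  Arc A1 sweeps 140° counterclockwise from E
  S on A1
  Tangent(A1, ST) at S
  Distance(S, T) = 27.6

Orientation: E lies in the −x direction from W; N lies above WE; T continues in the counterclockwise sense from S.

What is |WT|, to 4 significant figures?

78.90

W is at the origin; WE is horizontal with |WE| = 55.7 and E on the −x side, so E = (-55.70, 0.000). Since A1 is tangent to WE there, NE ⟂ WE, so N = E + (0, 10.4) = (-55.70, 10.40). On A1, E sits at bearing -90° from N; a 140° counterclockwise sweep puts S at bearing 50°, so S = N + 10.4·(cos 50°, sin 50°) = (-49.02, 18.37). Since A1 is tangent to ST there, NS ⟂ ST, so ST runs along (−sin 50°, cos 50°); with |ST| = 27.6, T = (-70.16, 36.11). Then |WT| = |T − W| = 78.90.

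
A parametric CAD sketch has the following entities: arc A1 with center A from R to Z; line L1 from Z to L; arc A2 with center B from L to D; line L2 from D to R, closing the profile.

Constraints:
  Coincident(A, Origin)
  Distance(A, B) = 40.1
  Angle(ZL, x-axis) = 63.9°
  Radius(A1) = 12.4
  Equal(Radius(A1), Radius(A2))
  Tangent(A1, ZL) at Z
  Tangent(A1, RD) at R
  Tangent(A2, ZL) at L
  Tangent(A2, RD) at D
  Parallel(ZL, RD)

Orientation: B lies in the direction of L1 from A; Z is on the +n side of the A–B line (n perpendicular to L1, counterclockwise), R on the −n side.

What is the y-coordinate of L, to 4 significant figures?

41.47

The slot axis is L1's direction at 63.9°, so u = (cos 63.9°, sin 63.9°) = (0.4399, 0.8980) and n = (−sin 63.9°, cos 63.9°) = (-0.8980, 0.4399). A is at the origin and B lies 40.1 along u from A, so B = 40.1·u = (17.64, 36.01). Tangency of A1 to both parallel lines with radius 12.4 puts Z and R at A ± 12.4·n: Z = (-11.14, 5.455), R = (11.14, -5.455). Equal radii place L and D the same way about B: L = B + 12.4·n = (6.506, 41.47), D = B − 12.4·n = (28.78, 30.56). So L.y = 41.47.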